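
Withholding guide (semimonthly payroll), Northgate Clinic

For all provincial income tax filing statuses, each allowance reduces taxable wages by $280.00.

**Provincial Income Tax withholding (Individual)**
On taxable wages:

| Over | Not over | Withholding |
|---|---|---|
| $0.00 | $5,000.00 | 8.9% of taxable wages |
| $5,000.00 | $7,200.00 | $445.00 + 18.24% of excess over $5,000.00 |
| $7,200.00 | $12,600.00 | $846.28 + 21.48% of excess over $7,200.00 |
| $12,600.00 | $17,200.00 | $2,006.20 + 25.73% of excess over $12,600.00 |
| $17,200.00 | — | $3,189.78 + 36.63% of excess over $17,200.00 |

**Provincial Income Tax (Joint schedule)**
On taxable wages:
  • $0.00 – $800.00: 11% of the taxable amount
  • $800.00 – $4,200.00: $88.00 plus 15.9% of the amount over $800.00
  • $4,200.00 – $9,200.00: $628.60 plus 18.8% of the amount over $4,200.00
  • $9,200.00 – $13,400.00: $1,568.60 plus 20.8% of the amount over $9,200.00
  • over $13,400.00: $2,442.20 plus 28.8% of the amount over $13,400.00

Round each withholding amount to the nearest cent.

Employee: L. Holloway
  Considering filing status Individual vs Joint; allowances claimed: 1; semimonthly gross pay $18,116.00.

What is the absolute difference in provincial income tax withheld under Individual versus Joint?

Provincial Income Tax (Individual): taxable = $18,116.00 − 1×$280.00 = $17,836.00
  $3,189.78 + 36.63% × ($17,836.00 − $17,200.00) = $3,189.78 + 36.63% × $636.00 = $3,422.75
Provincial Income Tax (Joint): taxable = $18,116.00 − 1×$280.00 = $17,836.00
  $2,442.20 + 28.8% × ($17,836.00 − $13,400.00) = $2,442.20 + 28.8% × $4,436.00 = $3,719.77
Difference: |$3,422.75 − $3,719.77| = $297.02 (higher under Joint)

$297.02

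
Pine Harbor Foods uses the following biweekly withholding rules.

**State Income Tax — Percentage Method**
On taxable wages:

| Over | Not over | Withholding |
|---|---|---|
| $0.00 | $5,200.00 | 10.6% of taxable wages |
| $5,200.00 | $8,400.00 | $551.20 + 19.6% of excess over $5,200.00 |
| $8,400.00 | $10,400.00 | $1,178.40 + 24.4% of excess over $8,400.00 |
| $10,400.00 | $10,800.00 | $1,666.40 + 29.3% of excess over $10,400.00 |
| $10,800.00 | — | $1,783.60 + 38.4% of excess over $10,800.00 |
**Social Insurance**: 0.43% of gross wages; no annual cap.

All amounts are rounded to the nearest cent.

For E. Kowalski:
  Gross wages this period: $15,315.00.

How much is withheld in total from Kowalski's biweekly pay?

$3,583.21

State Income Tax: taxable = $15,315.00
  $1,783.60 + 38.4% × ($15,315.00 − $10,800.00) = $1,783.60 + 38.4% × $4,515.00 = $3,517.36
Social Insurance: 0.43% × $15,315.00 = $65.85
Total: $3,517.36 + $65.85 = $3,583.21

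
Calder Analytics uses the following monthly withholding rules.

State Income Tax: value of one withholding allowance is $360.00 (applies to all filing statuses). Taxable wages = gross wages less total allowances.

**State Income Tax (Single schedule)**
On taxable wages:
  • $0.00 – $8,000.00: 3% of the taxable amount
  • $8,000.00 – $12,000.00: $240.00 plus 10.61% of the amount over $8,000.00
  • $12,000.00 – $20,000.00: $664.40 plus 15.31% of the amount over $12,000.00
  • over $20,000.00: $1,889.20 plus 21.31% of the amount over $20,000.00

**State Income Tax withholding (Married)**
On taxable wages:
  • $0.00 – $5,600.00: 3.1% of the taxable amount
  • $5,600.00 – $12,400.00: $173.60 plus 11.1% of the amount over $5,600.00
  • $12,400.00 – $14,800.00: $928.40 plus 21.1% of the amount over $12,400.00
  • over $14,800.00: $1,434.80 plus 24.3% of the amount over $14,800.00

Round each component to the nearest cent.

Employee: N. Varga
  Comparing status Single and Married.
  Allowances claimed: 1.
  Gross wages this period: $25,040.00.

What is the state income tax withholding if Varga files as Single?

State Income Tax (Single): taxable = $25,040.00 − 1×$360.00 = $24,680.00
  $1,889.20 + 21.31% × ($24,680.00 − $20,000.00) = $1,889.20 + 21.31% × $4,680.00 = $2,886.51

$2,886.51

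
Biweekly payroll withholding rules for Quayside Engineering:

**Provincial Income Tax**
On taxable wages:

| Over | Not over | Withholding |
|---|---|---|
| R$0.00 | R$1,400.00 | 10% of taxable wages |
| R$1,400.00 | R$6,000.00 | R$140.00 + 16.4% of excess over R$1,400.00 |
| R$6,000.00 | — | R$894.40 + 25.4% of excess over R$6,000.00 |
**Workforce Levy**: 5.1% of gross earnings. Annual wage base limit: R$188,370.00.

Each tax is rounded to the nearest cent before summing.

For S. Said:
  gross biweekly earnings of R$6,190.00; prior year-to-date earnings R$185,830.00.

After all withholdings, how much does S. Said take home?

R$5,117.80

Provincial Income Tax: taxable = R$6,190.00
  R$894.40 + 25.4% × (R$6,190.00 − R$6,000.00) = R$894.40 + 25.4% × R$190.00 = R$942.66
Workforce Levy: cap R$188,370.00 − YTD R$185,830.00 = R$2,540.00 subject; 5.1% × R$2,540.00 = R$129.54
Total withheld: R$942.66 + R$129.54 = R$1,072.20
Net pay: R$6,190.00 − R$1,072.20 = R$5,117.80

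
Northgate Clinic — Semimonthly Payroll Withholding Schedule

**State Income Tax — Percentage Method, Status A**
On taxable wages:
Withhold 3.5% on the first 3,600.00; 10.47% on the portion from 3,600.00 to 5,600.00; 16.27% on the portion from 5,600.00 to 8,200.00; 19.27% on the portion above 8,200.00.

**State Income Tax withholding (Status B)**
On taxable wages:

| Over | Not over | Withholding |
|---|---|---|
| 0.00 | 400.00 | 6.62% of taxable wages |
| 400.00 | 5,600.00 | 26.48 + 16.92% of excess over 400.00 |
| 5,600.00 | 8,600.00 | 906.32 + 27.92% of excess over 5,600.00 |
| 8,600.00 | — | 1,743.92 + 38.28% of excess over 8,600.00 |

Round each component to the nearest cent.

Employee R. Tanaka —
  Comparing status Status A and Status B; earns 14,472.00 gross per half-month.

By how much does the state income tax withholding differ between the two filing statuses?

2,024.69

State Income Tax (Status A): taxable = 14,472.00
  758.42 + 19.27% × (14,472.00 − 8,200.00) = 758.42 + 19.27% × 6,272.00 = 1,967.03
State Income Tax (Status B): taxable = 14,472.00
  1,743.92 + 38.28% × (14,472.00 − 8,600.00) = 1,743.92 + 38.28% × 5,872.00 = 3,991.72
Difference: |1,967.03 − 3,991.72| = 2,024.69 (higher under Status B)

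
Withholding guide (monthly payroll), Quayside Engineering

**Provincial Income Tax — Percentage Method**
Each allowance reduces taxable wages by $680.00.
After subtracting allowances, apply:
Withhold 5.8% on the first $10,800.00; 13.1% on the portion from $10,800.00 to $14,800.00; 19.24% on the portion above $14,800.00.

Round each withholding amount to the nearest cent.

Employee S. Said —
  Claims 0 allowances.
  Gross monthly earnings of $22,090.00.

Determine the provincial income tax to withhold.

$2,553.00

Provincial Income Tax: taxable = $22,090.00
  $1,150.40 + 19.24% × ($22,090.00 − $14,800.00) = $1,150.40 + 19.24% × $7,290.00 = $2,553.00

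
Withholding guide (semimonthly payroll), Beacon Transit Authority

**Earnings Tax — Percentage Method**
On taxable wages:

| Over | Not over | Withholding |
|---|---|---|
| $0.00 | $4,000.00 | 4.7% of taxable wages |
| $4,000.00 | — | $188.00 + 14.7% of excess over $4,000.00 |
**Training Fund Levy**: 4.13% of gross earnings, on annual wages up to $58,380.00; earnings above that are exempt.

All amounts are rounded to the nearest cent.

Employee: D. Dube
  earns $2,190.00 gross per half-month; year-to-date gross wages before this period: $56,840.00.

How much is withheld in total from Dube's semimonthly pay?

$166.53

Earnings Tax: taxable = $2,190.00
  4.7% × $2,190.00 = $102.93
Training Fund Levy: cap $58,380.00 − YTD $56,840.00 = $1,540.00 subject; 4.13% × $1,540.00 = $63.60
Total: $102.93 + $63.60 = $166.53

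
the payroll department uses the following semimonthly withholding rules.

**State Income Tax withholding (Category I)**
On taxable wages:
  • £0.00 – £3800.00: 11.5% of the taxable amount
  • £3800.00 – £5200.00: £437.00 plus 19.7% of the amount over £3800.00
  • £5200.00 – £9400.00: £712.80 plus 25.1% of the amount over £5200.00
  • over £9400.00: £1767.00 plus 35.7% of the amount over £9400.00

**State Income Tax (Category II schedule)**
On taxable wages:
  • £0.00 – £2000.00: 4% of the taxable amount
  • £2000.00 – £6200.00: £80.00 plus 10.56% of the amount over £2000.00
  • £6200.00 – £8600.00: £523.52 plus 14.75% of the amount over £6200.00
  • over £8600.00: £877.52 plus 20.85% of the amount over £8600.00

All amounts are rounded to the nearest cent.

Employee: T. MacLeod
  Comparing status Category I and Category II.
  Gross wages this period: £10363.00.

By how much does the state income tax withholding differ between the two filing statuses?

State Income Tax (Category I): taxable = £10363.00
  £1767.00 + 35.7% × (£10363.00 − £9400.00) = £1767.00 + 35.7% × £963.00 = £2110.79
State Income Tax (Category II): taxable = £10363.00
  £877.52 + 20.85% × (£10363.00 − £8600.00) = £877.52 + 20.85% × £1763.00 = £1245.11
Difference: |£2110.79 − £1245.11| = £865.68 (higher under Category I)

£865.68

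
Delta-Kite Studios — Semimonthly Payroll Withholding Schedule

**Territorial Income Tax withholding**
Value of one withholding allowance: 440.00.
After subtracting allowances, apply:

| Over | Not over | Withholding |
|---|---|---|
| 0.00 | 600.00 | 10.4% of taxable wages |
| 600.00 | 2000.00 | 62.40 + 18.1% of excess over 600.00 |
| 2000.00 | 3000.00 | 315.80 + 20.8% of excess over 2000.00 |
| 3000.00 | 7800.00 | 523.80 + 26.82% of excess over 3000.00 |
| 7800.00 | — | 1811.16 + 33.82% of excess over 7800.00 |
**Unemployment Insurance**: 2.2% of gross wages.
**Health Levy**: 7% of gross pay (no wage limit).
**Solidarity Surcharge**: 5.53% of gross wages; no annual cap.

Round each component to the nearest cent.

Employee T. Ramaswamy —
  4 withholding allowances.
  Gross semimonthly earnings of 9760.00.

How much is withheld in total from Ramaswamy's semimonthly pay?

Territorial Income Tax: taxable = 9760.00 − 4×440.00 = 8000.00
  1811.16 + 33.82% × (8000.00 − 7800.00) = 1811.16 + 33.82% × 200.00 = 1878.80
Unemployment Insurance: 2.2% × 9760.00 = 214.72
Health Levy: 7% × 9760.00 = 683.20
Solidarity Surcharge: 5.53% × 9760.00 = 539.73
Total: 1878.80 + 214.72 + 683.20 + 539.73 = 3316.45

3316.45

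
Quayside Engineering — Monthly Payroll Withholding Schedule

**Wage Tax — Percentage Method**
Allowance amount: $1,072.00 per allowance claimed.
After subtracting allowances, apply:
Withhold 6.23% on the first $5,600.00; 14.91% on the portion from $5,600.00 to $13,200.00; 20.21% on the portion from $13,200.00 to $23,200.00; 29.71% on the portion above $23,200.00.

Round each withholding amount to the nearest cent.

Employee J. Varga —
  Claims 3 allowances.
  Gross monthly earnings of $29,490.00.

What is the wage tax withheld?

Wage Tax: taxable = $29,490.00 − 3×$1,072.00 = $26,274.00
  $3,503.04 + 29.71% × ($26,274.00 − $23,200.00) = $3,503.04 + 29.71% × $3,074.00 = $4,416.33

$4,416.33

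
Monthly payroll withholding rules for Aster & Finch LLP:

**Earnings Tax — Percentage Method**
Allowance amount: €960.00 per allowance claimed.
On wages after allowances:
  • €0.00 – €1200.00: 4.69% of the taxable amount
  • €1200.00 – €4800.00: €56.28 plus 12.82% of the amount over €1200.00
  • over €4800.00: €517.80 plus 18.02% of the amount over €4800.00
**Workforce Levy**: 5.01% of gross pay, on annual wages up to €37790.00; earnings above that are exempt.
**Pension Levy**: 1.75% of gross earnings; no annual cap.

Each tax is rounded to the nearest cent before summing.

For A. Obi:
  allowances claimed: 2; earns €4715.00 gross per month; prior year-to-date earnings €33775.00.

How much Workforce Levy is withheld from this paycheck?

€201.15

Workforce Levy: cap €37790.00 − YTD €33775.00 = €4015.00 subject; 5.01% × €4015.00 = €201.15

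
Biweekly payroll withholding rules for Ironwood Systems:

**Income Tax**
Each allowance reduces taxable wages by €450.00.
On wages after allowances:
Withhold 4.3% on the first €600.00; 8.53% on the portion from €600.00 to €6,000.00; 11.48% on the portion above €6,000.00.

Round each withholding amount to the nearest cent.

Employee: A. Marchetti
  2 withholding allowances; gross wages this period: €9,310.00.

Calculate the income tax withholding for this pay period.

Income Tax: taxable = €9,310.00 − 2×€450.00 = €8,410.00
  €486.42 + 11.48% × (€8,410.00 − €6,000.00) = €486.42 + 11.48% × €2,410.00 = €763.09

€763.09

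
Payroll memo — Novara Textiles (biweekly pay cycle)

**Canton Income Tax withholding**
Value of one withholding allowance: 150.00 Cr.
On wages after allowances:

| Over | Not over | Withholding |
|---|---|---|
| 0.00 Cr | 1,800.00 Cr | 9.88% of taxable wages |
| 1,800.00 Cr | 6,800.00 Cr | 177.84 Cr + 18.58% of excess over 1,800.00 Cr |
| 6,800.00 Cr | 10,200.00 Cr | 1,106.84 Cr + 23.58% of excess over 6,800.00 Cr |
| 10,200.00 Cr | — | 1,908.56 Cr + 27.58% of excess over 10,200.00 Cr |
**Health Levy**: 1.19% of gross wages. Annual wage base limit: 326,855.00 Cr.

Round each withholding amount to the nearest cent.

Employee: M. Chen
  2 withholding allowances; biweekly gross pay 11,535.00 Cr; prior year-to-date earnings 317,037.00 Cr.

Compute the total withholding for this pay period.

2,310.84 Cr

Canton Income Tax: taxable = 11,535.00 Cr − 2×150.00 Cr = 11,235.00 Cr
  1,908.56 Cr + 27.58% × (11,235.00 Cr − 10,200.00 Cr) = 1,908.56 Cr + 27.58% × 1,035.00 Cr = 2,194.01 Cr
Health Levy: cap 326,855.00 Cr − YTD 317,037.00 Cr = 9,818.00 Cr subject; 1.19% × 9,818.00 Cr = 116.83 Cr
Total: 2,194.01 Cr + 116.83 Cr = 2,310.84 Cr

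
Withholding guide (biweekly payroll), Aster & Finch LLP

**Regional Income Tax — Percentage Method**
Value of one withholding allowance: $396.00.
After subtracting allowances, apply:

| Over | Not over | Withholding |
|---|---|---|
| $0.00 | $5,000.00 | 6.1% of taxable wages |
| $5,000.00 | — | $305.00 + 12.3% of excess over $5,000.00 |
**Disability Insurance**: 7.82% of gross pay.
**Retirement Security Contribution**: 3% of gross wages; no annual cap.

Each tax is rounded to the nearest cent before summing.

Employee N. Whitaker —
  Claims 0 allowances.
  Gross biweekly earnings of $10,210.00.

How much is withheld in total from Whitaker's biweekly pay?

$2,050.55

Regional Income Tax: taxable = $10,210.00
  $305.00 + 12.3% × ($10,210.00 − $5,000.00) = $305.00 + 12.3% × $5,210.00 = $945.83
Disability Insurance: 7.82% × $10,210.00 = $798.42
Retirement Security Contribution: 3% × $10,210.00 = $306.30
Total: $945.83 + $798.42 + $306.30 = $2,050.55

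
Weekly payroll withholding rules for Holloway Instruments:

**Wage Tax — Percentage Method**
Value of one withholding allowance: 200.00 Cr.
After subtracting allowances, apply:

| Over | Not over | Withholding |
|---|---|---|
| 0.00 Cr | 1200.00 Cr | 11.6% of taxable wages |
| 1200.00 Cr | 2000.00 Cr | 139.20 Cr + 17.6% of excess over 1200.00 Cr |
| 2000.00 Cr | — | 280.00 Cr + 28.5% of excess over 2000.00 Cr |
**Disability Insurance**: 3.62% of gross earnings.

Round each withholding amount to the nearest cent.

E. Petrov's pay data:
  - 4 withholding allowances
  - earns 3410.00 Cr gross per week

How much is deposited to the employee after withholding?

Wage Tax: taxable = 3410.00 Cr − 4×200.00 Cr = 2610.00 Cr
  280.00 Cr + 28.5% × (2610.00 Cr − 2000.00 Cr) = 280.00 Cr + 28.5% × 610.00 Cr = 453.85 Cr
Disability Insurance: 3.62% × 3410.00 Cr = 123.44 Cr
Total withheld: 453.85 Cr + 123.44 Cr = 577.29 Cr
Net pay: 3410.00 Cr − 577.29 Cr = 2832.71 Cr

2832.71 Cr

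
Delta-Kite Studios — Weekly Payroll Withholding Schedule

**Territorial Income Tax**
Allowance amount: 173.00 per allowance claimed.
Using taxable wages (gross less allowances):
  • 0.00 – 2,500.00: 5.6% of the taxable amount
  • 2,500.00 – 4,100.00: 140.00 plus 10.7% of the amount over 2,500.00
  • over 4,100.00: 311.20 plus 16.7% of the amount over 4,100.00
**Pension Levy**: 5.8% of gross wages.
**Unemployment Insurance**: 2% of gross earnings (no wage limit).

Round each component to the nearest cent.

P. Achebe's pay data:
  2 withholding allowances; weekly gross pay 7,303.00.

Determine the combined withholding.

1,357.95

Territorial Income Tax: taxable = 7,303.00 − 2×173.00 = 6,957.00
  311.20 + 16.7% × (6,957.00 − 4,100.00) = 311.20 + 16.7% × 2,857.00 = 788.32
Pension Levy: 5.8% × 7,303.00 = 423.57
Unemployment Insurance: 2% × 7,303.00 = 146.06
Total: 788.32 + 423.57 + 146.06 = 1,357.95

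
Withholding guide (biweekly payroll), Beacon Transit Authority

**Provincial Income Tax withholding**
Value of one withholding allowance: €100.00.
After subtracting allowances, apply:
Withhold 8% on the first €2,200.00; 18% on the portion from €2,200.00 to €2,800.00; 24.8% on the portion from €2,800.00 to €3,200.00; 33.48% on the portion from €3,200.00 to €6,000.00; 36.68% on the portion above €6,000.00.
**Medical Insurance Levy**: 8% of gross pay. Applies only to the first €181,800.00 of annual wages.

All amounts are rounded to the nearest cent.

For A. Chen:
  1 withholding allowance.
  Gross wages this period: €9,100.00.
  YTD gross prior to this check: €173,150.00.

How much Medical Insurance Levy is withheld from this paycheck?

Medical Insurance Levy: cap €181,800.00 − YTD €173,150.00 = €8,650.00 subject; 8% × €8,650.00 = €692.00

€692.00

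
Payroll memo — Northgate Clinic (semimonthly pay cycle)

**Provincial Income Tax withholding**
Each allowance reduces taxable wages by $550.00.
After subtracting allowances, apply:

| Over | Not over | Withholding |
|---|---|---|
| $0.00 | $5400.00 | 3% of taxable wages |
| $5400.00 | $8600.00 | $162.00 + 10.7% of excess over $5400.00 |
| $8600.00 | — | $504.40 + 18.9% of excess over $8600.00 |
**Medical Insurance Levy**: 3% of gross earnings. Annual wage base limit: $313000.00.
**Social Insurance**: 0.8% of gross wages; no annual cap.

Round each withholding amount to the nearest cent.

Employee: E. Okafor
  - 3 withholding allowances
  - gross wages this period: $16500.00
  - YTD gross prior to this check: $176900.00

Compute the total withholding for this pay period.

$2312.65

Provincial Income Tax: taxable = $16500.00 − 3×$550.00 = $14850.00
  $504.40 + 18.9% × ($14850.00 − $8600.00) = $504.40 + 18.9% × $6250.00 = $1685.65
Medical Insurance Levy: 3% × $16500.00 = $495.00
Social Insurance: 0.8% × $16500.00 = $132.00
Total: $1685.65 + $495.00 + $132.00 = $2312.65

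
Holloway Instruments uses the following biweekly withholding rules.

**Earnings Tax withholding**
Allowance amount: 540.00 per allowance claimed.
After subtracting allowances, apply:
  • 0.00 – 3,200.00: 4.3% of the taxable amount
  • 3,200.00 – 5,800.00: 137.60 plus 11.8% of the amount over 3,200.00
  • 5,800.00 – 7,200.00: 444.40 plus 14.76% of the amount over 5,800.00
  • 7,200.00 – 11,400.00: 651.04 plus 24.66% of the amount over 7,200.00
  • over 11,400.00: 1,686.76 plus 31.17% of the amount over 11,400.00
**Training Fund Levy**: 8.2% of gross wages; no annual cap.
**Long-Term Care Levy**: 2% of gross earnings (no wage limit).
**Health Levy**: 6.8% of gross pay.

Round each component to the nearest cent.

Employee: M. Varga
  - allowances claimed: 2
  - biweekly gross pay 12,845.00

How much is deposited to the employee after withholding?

Earnings Tax: taxable = 12,845.00 − 2×540.00 = 11,765.00
  1,686.76 + 31.17% × (11,765.00 − 11,400.00) = 1,686.76 + 31.17% × 365.00 = 1,800.53
Training Fund Levy: 8.2% × 12,845.00 = 1,053.29
Long-Term Care Levy: 2% × 12,845.00 = 256.90
Health Levy: 6.8% × 12,845.00 = 873.46
Total withheld: 1,800.53 + 1,053.29 + 256.90 + 873.46 = 3,984.18
Net pay: 12,845.00 − 3,984.18 = 8,860.82

8,860.82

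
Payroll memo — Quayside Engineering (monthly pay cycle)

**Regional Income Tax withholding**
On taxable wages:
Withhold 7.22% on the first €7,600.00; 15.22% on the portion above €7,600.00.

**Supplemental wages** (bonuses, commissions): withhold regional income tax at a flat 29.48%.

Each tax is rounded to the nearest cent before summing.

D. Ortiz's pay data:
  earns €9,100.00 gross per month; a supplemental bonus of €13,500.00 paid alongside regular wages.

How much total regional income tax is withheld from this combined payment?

€4,756.82

Regional Income Tax: taxable = €9,100.00
  €548.72 + 15.22% × (€9,100.00 − €7,600.00) = €548.72 + 15.22% × €1,500.00 = €777.02
Supplemental (29.48% flat on bonus): 29.48% × €13,500.00 = €3,979.80
Total regional income tax: €777.02 + €3,979.80 = €4,756.82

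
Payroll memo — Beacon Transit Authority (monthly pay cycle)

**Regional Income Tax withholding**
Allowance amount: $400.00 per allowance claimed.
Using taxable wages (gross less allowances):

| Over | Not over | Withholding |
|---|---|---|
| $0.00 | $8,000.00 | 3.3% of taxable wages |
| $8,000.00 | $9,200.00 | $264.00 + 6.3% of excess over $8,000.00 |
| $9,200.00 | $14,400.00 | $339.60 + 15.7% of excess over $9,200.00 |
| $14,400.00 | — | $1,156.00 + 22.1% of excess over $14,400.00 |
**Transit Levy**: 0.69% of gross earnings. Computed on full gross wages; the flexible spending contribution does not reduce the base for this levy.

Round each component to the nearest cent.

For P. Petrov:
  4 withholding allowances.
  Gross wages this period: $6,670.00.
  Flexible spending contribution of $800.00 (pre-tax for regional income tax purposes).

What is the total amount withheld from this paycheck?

Regional Income Tax: taxable = $6,670.00 − $800.00 − 4×$400.00 = $4,270.00
  3.3% × $4,270.00 = $140.91
Transit Levy: 0.69% × $6,670.00 = $46.02
Total: $140.91 + $46.02 = $186.93

$186.93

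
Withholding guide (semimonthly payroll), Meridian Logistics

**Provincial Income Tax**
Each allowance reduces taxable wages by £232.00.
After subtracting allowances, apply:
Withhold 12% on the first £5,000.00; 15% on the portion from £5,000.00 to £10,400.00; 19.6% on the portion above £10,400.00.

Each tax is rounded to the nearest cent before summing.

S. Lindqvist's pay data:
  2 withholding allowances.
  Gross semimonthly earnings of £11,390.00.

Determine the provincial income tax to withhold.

£1,513.10

Provincial Income Tax: taxable = £11,390.00 − 2×£232.00 = £10,926.00
  £1,410.00 + 19.6% × (£10,926.00 − £10,400.00) = £1,410.00 + 19.6% × £526.00 = £1,513.10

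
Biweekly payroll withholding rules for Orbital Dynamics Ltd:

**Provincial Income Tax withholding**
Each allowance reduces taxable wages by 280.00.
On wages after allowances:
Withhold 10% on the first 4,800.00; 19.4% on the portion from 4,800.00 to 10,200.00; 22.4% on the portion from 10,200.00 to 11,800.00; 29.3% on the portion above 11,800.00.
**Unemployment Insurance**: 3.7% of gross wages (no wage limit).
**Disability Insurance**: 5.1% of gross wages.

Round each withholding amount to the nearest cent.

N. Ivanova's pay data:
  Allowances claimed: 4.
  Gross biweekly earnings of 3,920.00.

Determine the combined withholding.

624.96

Provincial Income Tax: taxable = 3,920.00 − 4×280.00 = 2,800.00
  10% × 2,800.00 = 280.00
Unemployment Insurance: 3.7% × 3,920.00 = 145.04
Disability Insurance: 5.1% × 3,920.00 = 199.92
Total: 280.00 + 145.04 + 199.92 = 624.96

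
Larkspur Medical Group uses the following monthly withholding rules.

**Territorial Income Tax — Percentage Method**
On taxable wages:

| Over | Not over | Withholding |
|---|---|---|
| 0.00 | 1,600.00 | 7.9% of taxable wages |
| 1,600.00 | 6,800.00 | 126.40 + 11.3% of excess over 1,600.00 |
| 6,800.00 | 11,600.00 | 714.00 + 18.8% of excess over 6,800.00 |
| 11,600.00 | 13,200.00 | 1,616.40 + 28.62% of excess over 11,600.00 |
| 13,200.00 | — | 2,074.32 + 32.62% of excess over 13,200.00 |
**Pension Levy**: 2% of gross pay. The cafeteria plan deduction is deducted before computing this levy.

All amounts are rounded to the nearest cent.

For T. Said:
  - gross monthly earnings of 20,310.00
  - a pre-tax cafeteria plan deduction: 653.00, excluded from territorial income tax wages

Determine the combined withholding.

Territorial Income Tax: taxable = 20,310.00 − 653.00 = 19,657.00
  2,074.32 + 32.62% × (19,657.00 − 13,200.00) = 2,074.32 + 32.62% × 6,457.00 = 4,180.59
Pension Levy: 2% × 19,657.00 = 393.14
Total: 4,180.59 + 393.14 = 4,573.73

4,573.73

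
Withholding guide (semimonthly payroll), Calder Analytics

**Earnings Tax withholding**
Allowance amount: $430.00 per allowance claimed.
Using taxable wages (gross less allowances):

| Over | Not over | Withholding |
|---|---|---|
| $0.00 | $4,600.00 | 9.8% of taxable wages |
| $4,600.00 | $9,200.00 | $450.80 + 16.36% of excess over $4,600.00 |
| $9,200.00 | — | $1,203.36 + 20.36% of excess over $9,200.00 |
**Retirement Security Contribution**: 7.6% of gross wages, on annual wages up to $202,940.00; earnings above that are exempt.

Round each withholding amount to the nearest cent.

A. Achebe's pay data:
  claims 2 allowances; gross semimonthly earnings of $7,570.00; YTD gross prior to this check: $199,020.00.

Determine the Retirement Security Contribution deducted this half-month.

$297.92

Retirement Security Contribution: cap $202,940.00 − YTD $199,020.00 = $3,920.00 subject; 7.6% × $3,920.00 = $297.92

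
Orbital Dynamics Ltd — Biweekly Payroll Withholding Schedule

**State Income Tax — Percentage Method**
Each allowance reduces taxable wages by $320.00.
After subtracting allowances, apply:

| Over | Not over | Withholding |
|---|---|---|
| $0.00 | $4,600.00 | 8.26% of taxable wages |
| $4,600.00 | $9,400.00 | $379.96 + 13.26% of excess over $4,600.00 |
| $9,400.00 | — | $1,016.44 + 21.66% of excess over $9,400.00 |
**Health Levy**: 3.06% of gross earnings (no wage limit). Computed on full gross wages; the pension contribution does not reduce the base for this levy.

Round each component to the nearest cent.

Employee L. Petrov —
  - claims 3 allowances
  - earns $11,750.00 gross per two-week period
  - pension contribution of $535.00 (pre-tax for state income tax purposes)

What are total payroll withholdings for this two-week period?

$1,561.18

State Income Tax: taxable = $11,750.00 − $535.00 − 3×$320.00 = $10,255.00
  $1,016.44 + 21.66% × ($10,255.00 − $9,400.00) = $1,016.44 + 21.66% × $855.00 = $1,201.63
Health Levy: 3.06% × $11,750.00 = $359.55
Total: $1,201.63 + $359.55 = $1,561.18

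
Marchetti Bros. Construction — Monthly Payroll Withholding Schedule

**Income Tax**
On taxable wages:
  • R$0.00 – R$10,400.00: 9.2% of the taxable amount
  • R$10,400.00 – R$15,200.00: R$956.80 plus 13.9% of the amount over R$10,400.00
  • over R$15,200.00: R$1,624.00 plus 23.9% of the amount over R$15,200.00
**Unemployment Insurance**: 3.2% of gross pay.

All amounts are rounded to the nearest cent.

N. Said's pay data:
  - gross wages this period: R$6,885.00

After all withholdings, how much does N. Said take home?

Income Tax: taxable = R$6,885.00
  9.2% × R$6,885.00 = R$633.42
Unemployment Insurance: 3.2% × R$6,885.00 = R$220.32
Total withheld: R$633.42 + R$220.32 = R$853.74
Net pay: R$6,885.00 − R$853.74 = R$6,031.26

R$6,031.26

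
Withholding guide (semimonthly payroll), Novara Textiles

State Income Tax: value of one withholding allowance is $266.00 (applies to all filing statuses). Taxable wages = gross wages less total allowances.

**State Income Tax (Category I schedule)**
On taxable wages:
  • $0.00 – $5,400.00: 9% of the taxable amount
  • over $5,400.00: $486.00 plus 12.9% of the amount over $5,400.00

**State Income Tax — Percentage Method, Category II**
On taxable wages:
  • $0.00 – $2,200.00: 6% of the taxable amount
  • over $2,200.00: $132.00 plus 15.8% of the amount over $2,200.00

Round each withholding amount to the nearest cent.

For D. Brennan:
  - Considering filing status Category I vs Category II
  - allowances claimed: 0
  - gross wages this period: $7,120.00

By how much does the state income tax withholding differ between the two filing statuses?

$201.48

State Income Tax (Category I): taxable = $7,120.00
  $486.00 + 12.9% × ($7,120.00 − $5,400.00) = $486.00 + 12.9% × $1,720.00 = $707.88
State Income Tax (Category II): taxable = $7,120.00
  $132.00 + 15.8% × ($7,120.00 − $2,200.00) = $132.00 + 15.8% × $4,920.00 = $909.36
Difference: |$707.88 − $909.36| = $201.48 (higher under Category II)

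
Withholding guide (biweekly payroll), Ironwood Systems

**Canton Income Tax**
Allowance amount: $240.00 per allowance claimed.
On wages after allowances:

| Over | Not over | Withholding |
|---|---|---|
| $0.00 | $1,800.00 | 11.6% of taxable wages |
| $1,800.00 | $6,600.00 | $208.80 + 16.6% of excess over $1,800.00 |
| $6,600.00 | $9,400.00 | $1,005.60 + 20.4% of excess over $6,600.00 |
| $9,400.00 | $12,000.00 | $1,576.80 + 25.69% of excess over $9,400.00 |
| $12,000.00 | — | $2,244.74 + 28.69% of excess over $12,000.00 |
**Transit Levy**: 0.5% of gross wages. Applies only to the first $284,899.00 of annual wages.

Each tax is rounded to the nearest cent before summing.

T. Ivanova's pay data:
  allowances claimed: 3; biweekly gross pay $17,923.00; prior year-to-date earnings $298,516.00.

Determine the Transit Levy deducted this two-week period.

Transit Levy: YTD $298,516.00 ≥ cap $284,899.00 → $0.00

$0.00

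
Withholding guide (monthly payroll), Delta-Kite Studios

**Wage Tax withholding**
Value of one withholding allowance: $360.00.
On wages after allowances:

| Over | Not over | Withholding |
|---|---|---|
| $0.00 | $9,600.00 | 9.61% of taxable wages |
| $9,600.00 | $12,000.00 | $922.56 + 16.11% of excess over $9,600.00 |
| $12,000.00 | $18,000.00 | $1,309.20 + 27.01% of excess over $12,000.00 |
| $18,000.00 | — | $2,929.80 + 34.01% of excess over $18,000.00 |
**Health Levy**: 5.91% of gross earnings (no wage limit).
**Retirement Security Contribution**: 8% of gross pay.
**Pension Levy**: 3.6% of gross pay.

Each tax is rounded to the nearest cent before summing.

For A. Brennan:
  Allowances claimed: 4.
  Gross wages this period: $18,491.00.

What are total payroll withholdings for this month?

Wage Tax: taxable = $18,491.00 − 4×$360.00 = $17,051.00
  $1,309.20 + 27.01% × ($17,051.00 − $12,000.00) = $1,309.20 + 27.01% × $5,051.00 = $2,673.48
Health Levy: 5.91% × $18,491.00 = $1,092.82
Retirement Security Contribution: 8% × $18,491.00 = $1,479.28
Pension Levy: 3.6% × $18,491.00 = $665.68
Total: $2,673.48 + $1,092.82 + $1,479.28 + $665.68 = $5,911.26

$5,911.26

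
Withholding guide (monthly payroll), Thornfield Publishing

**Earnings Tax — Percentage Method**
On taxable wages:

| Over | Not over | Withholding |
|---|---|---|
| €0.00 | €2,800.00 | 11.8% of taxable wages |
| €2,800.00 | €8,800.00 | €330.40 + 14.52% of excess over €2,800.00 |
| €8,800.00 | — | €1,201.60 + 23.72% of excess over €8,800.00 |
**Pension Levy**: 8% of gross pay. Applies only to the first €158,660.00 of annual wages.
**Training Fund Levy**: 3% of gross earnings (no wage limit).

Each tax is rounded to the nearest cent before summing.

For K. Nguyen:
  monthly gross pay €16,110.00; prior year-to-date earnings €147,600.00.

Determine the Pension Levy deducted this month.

€884.80

Pension Levy: cap €158,660.00 − YTD €147,600.00 = €11,060.00 subject; 8% × €11,060.00 = €884.80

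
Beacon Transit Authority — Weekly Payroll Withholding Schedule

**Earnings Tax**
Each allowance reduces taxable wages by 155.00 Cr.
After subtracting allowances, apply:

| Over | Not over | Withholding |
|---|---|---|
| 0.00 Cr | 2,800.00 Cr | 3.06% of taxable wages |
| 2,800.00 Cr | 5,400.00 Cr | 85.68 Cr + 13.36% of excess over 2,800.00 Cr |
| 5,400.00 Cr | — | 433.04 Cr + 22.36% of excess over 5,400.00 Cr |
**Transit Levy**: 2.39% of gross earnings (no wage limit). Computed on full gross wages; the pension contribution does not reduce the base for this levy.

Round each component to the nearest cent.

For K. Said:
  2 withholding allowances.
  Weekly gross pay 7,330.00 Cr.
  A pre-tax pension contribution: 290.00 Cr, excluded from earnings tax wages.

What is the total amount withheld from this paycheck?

Earnings Tax: taxable = 7,330.00 Cr − 290.00 Cr − 2×155.00 Cr = 6,730.00 Cr
  433.04 Cr + 22.36% × (6,730.00 Cr − 5,400.00 Cr) = 433.04 Cr + 22.36% × 1,330.00 Cr = 730.43 Cr
Transit Levy: 2.39% × 7,330.00 Cr = 175.19 Cr
Total: 730.43 Cr + 175.19 Cr = 905.62 Cr

905.62 Cr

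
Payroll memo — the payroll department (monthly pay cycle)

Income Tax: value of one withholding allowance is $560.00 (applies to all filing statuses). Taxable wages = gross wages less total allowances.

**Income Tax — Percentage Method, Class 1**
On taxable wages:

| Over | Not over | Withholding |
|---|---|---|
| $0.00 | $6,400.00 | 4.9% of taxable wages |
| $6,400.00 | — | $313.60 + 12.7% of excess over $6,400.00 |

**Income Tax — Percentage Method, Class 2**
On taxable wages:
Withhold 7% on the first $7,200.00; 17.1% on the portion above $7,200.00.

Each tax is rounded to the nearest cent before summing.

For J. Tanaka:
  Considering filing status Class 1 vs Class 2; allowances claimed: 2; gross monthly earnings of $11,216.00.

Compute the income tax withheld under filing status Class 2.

Income Tax (Class 2): taxable = $11,216.00 − 2×$560.00 = $10,096.00
  $504.00 + 17.1% × ($10,096.00 − $7,200.00) = $504.00 + 17.1% × $2,896.00 = $999.22

$999.22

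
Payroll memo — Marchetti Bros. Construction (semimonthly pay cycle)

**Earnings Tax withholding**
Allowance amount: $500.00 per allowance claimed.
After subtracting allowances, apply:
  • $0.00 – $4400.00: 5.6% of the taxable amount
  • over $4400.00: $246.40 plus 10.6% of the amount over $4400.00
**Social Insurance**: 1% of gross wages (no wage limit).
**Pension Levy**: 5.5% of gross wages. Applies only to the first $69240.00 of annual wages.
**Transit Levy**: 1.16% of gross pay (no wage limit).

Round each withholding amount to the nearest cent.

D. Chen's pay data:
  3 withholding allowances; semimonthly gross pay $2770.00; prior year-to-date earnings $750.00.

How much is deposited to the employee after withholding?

$2486.70

Earnings Tax: taxable = $2770.00 − 3×$500.00 = $1270.00
  5.6% × $1270.00 = $71.12
Social Insurance: 1% × $2770.00 = $27.70
Pension Levy: 5.5% × $2770.00 = $152.35
Transit Levy: 1.16% × $2770.00 = $32.13
Total withheld: $71.12 + $27.70 + $152.35 + $32.13 = $283.30
Net pay: $2770.00 − $283.30 = $2486.70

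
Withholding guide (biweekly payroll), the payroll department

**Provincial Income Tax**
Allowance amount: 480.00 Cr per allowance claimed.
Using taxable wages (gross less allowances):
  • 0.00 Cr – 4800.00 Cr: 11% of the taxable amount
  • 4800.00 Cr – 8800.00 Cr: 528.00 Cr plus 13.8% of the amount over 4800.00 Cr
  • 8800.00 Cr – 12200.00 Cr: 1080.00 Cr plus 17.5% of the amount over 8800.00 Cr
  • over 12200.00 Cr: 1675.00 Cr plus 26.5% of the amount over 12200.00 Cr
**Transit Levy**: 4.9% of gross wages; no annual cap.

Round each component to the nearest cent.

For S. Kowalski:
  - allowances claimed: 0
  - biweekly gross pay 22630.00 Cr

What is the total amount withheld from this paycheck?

Provincial Income Tax: taxable = 22630.00 Cr
  1675.00 Cr + 26.5% × (22630.00 Cr − 12200.00 Cr) = 1675.00 Cr + 26.5% × 10430.00 Cr = 4438.95 Cr
Transit Levy: 4.9% × 22630.00 Cr = 1108.87 Cr
Total: 4438.95 Cr + 1108.87 Cr = 5547.82 Cr

5547.82 Cr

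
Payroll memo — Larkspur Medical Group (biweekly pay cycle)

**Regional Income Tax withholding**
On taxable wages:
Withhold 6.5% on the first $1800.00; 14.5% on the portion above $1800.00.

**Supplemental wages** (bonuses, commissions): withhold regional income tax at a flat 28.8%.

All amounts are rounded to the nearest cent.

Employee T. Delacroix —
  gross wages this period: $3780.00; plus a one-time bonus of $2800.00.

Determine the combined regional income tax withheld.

$1210.50

Regional Income Tax: taxable = $3780.00
  $117.00 + 14.5% × ($3780.00 − $1800.00) = $117.00 + 14.5% × $1980.00 = $404.10
Supplemental (28.8% flat on bonus): 28.8% × $2800.00 = $806.40
Total regional income tax: $404.10 + $806.40 = $1210.50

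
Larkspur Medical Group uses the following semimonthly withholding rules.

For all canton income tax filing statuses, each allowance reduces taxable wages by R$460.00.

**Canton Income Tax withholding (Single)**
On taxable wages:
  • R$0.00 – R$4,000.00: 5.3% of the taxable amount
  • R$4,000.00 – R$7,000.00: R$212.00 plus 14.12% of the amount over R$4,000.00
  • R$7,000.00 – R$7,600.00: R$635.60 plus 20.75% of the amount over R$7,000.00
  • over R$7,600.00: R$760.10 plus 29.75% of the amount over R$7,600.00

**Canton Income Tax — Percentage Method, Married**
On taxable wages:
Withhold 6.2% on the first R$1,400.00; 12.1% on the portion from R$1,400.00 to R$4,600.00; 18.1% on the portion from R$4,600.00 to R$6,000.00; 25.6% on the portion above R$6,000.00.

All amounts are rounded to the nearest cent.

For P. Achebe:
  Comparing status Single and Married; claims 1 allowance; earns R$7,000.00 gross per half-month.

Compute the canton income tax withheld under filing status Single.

Canton Income Tax (Single): taxable = R$7,000.00 − 1×R$460.00 = R$6,540.00
  R$212.00 + 14.12% × (R$6,540.00 − R$4,000.00) = R$212.00 + 14.12% × R$2,540.00 = R$570.65

R$570.65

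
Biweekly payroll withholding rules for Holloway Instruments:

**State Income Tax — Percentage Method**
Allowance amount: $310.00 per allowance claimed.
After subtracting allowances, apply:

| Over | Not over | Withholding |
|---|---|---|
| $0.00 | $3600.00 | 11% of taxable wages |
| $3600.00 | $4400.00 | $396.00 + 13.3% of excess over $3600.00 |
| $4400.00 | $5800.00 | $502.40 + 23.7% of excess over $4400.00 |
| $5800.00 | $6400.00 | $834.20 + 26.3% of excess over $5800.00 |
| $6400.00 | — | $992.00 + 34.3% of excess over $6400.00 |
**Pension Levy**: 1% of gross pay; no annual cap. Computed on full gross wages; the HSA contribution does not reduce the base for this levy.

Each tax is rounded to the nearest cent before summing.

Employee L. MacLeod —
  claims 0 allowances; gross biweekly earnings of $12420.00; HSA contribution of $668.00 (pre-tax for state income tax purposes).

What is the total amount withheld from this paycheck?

State Income Tax: taxable = $12420.00 − $668.00 = $11752.00
  $992.00 + 34.3% × ($11752.00 − $6400.00) = $992.00 + 34.3% × $5352.00 = $2827.74
Pension Levy: 1% × $12420.00 = $124.20
Total: $2827.74 + $124.20 = $2951.94

$2951.94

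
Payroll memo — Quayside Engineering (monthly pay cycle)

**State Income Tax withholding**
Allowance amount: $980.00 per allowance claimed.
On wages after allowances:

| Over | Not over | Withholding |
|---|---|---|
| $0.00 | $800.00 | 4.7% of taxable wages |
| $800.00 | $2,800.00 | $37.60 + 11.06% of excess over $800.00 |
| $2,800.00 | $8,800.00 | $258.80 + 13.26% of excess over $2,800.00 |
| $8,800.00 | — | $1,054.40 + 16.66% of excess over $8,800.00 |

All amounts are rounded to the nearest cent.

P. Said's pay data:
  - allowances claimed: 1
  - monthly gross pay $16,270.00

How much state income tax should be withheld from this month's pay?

State Income Tax: taxable = $16,270.00 − 1×$980.00 = $15,290.00
  $1,054.40 + 16.66% × ($15,290.00 − $8,800.00) = $1,054.40 + 16.66% × $6,490.00 = $2,135.63

$2,135.63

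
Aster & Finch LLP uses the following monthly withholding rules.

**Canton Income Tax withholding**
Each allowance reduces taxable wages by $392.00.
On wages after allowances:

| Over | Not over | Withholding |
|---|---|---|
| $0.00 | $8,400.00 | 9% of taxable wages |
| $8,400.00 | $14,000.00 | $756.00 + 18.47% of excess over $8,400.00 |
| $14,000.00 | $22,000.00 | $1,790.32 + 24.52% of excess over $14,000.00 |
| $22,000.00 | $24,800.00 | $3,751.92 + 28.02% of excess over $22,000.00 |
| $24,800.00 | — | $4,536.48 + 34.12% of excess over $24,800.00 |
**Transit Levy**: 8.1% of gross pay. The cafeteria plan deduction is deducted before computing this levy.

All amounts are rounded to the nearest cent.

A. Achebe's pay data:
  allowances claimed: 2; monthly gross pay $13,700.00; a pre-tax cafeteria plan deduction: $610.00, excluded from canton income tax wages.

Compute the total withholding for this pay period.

Canton Income Tax: taxable = $13,700.00 − $610.00 − 2×$392.00 = $12,306.00
  $756.00 + 18.47% × ($12,306.00 − $8,400.00) = $756.00 + 18.47% × $3,906.00 = $1,477.44
Transit Levy: 8.1% × $13,090.00 = $1,060.29
Total: $1,477.44 + $1,060.29 = $2,537.73

$2,537.73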